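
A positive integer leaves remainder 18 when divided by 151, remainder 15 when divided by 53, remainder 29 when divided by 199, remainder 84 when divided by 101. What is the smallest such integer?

102695571

Combine the congruences pairwise.
From x ≡ 18 (mod 151) write x = 18 + 151t. Substituting into x ≡ 15 (mod 53) gives 151t ≡ 50 (mod 53), and since 45⁻¹ ≡ 33 (mod 53), t ≡ 7. Hence x ≡ 18 + 151·7 = 1075 (mod 8003).
From x ≡ 1075 (mod 8003) write x = 1075 + 8003t. Substituting into x ≡ 29 (mod 199) gives 8003t ≡ 148 (mod 199), and since 43⁻¹ ≡ 162 (mod 199), t ≡ 96. Hence x ≡ 1075 + 8003·96 = 769363 (mod 1592597).
From x ≡ 769363 (mod 1592597) write x = 769363 + 1592597t. Substituting into x ≡ 84 (mod 101) gives 1592597t ≡ 38 (mod 101), and since 29⁻¹ ≡ 7 (mod 101), t ≡ 64. Hence x ≡ 769363 + 1592597·64 = 102695571 (mod 160852297).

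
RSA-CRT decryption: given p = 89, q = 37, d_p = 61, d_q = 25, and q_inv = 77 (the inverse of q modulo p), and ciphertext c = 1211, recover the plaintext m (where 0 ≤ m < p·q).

1840

m₁ = c^(d_p) mod p: c ≡ 54 (mod 89), and 54^61 mod 89 = 60.
m₂ = c^(d_q) mod q: c ≡ 27 (mod 37), and 27^25 mod 37 = 27.
h = q_inv·(m₁ − m₂) mod p = 77·(60 − 27) mod 89 = 49.
m = m₂ + h·q = 27 + 49·37 = 1840.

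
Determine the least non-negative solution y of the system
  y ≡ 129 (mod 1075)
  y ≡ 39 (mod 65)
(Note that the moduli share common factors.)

Combine the congruences pairwise.
gcd(1075, 65) = 5 and 5 | (39 − 129), so the pair is consistent; merging gives y ≡ 3354 (mod 13975), where 13975 = lcm(1075, 65).
The solution is unique modulo lcm(1075, 65) = 13975.

3354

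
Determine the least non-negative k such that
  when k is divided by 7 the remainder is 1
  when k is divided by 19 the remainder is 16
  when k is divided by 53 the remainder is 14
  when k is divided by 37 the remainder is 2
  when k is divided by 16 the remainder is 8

148520

The moduli are pairwise coprime; N = 7·19·53·37·16 = 4173008.
N/7 = 596144; 596144 ≡ 3 (mod 7); 3·5 ≡ 1, so inverse 5.
N/19 = 219632; 219632 ≡ 11 (mod 19); 11·7 ≡ 1, so inverse 7.
N/53 = 78736; 78736 ≡ 31 (mod 53); 31·12 ≡ 1, so inverse 12.
N/37 = 112784; 112784 ≡ 8 (mod 37); 8·14 ≡ 1, so inverse 14.
N/16 = 260813; 260813 ≡ 13 (mod 16); 13·5 ≡ 1, so inverse 5.
k ≡ 1·596144·5 + 16·219632·7 + 14·78736·12 + 2·112784·14 + 8·260813·5 = 54397624.
54397624 mod 4173008 = 148520.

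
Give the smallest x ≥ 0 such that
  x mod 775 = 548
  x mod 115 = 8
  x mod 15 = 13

32323

Combine the congruences pairwise.
gcd(775, 115) = 5 and 5 | (8 − 548), so the pair is consistent; merging gives x ≡ 14498 (mod 17825), where 17825 = lcm(775, 115).
gcd(17825, 15) = 5 and 5 | (13 − 14498), so the pair is consistent; merging gives x ≡ 32323 (mod 53475), where 53475 = lcm(17825, 15).
The solution is unique modulo lcm(775, 115, 15) = 53475.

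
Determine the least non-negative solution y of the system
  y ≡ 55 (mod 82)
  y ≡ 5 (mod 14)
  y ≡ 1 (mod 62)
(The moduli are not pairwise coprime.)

gcd(82, 14) = 2 and 2 | (5 − 55), so the pair is consistent; merging gives y ≡ 383 (mod 574), where 574 = lcm(82, 14).
gcd(574, 62) = 2 and 2 | (1 − 383), so the pair is consistent; merging gives y ≡ 6697 (mod 17794), where 17794 = lcm(574, 62).
The solution is unique modulo lcm(82, 14, 62) = 17794.

6697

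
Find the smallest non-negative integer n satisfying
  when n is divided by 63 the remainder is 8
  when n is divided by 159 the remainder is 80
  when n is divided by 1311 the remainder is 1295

1291319

gcd(63, 159) = 3 and 3 | (80 − 8), so the pair is consistent; merging gives n ≡ 2465 (mod 3339), where 3339 = lcm(63, 159).
gcd(3339, 1311) = 3 and 3 | (1295 − 2465), so the pair is consistent; merging gives n ≡ 1291319 (mod 1459143), where 1459143 = lcm(3339, 1311).
The solution is unique modulo lcm(63, 159, 1311) = 1459143.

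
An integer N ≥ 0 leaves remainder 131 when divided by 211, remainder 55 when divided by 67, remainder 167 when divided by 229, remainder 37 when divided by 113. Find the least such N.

The moduli are pairwise coprime; M = 211·67·229·113 = 365823149.
M/211 = 1733759; 1733759 ≡ 183 (mod 211); 183·113 ≡ 1, so inverse 113.
M/67 = 5460047; 5460047 ≡ 16 (mod 67); 16·21 ≡ 1, so inverse 21.
M/229 = 1597481; 1597481 ≡ 206 (mod 229); 206·219 ≡ 1, so inverse 219.
M/113 = 3237373; 3237373 ≡ 36 (mod 113); 36·22 ≡ 1, so inverse 22.
N ≡ 131·1733759·113 + 55·5460047·21 + 167·1597481·219 + 37·3237373·22 = 93031082997.
93031082997 mod 365823149 = 112003151.

112003151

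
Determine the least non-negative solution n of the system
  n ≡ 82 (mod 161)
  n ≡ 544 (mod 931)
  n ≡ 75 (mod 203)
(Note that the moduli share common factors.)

196985

gcd(161, 931) = 7 and 7 | (544 − 82), so the pair is consistent; merging gives n ≡ 4268 (mod 21413), where 21413 = lcm(161, 931).
gcd(21413, 203) = 7 and 7 | (75 − 4268), so the pair is consistent; merging gives n ≡ 196985 (mod 620977), where 620977 = lcm(21413, 203).
The solution is unique modulo lcm(161, 931, 203) = 620977.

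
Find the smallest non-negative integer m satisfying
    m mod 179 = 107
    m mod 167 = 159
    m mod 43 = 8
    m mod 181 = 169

154408192

From m ≡ 107 (mod 179) write m = 107 + 179t. Substituting into m ≡ 159 (mod 167) gives 179t ≡ 52 (mod 167), and since 12⁻¹ ≡ 14 (mod 167), t ≡ 60. Hence m ≡ 107 + 179·60 = 10847 (mod 29893).
From m ≡ 10847 (mod 29893) write m = 10847 + 29893t. Substituting into m ≡ 8 (mod 43) gives 29893t ≡ 40 (mod 43), and since 8⁻¹ ≡ 27 (mod 43), t ≡ 5. Hence m ≡ 10847 + 29893·5 = 160312 (mod 1285399).
From m ≡ 160312 (mod 1285399) write m = 160312 + 1285399t. Substituting into m ≡ 169 (mod 181) gives 1285399t ≡ 42 (mod 181), and since 118⁻¹ ≡ 158 (mod 181), t ≡ 120. Hence m ≡ 160312 + 1285399·120 = 154408192 (mod 232657219).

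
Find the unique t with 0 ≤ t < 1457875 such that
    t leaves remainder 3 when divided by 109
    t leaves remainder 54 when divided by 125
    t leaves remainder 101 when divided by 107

530179

Combine the congruences pairwise.
From t ≡ 3 (mod 109) write t = 3 + 109s. Substituting into t ≡ 54 (mod 125) gives 109s ≡ 51 (mod 125), and since 109⁻¹ ≡ 39 (mod 125), s ≡ 114. Hence t ≡ 3 + 109·114 = 12429 (mod 13625).
From t ≡ 12429 (mod 13625) write t = 12429 + 13625s. Substituting into t ≡ 101 (mod 107) gives 13625s ≡ 84 (mod 107), and since 36⁻¹ ≡ 3 (mod 107), s ≡ 38. Hence t ≡ 12429 + 13625·38 = 530179 (mod 1457875).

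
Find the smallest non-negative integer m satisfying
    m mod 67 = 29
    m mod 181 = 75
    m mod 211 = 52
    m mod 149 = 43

From m ≡ 29 (mod 67) write m = 29 + 67t. Substituting into m ≡ 75 (mod 181) gives 67t ≡ 46 (mod 181), and since 67⁻¹ ≡ 154 (mod 181), t ≡ 25. Hence m ≡ 29 + 67·25 = 1704 (mod 12127).
From m ≡ 1704 (mod 12127) write m = 1704 + 12127t. Substituting into m ≡ 52 (mod 211) gives 12127t ≡ 36 (mod 211), and since 100⁻¹ ≡ 19 (mod 211), t ≡ 51. Hence m ≡ 1704 + 12127·51 = 620181 (mod 2558797).
From m ≡ 620181 (mod 2558797) write m = 620181 + 2558797t. Substituting into m ≡ 43 (mod 149) gives 2558797t ≡ 0 (mod 149), and since 20⁻¹ ≡ 82 (mod 149), t ≡ 0. Hence m ≡ 620181 + 2558797·0 = 620181 (mod 381260753).

620181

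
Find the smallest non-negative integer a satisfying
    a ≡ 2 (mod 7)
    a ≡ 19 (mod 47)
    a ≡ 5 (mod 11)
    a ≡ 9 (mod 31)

The moduli are pairwise coprime; N = 7·47·11·31 = 112189.
N/7 = 16027; 16027 ≡ 4 (mod 7); 4·2 ≡ 1, so inverse 2.
N/47 = 2387; 2387 ≡ 37 (mod 47); 37·14 ≡ 1, so inverse 14.
N/11 = 10199; 10199 ≡ 2 (mod 11); 2·6 ≡ 1, so inverse 6.
N/31 = 3619; 3619 ≡ 23 (mod 31); 23·27 ≡ 1, so inverse 27.
a ≡ 2·16027·2 + 19·2387·14 + 5·10199·6 + 9·3619·27 = 1884437.
1884437 mod 112189 = 89413.

89413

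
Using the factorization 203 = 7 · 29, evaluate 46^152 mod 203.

30

Mod 7: 46 ≡ 4; by Fermat, exponent reduces to 152 mod 6 = 2; 4^2 ≡ 2 (mod 7).
Mod 29: 46 ≡ 17; by Fermat, exponent reduces to 152 mod 28 = 12; 17^12 ≡ 1 (mod 29).
Combine by CRT: x ≡ 2 (mod 7), x ≡ 1 (mod 29) ⇒ x ≡ 30 (mod 203).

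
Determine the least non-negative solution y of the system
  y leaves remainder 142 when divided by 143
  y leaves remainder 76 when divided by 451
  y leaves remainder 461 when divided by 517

gcd(143, 451) = 11 and 11 | (76 − 142), so the pair is consistent; merging gives y ≡ 1429 (mod 5863), where 5863 = lcm(143, 451).
gcd(5863, 517) = 11 and 11 | (461 − 1429), so the pair is consistent; merging gives y ≡ 106963 (mod 275561), where 275561 = lcm(5863, 517).
The solution is unique modulo lcm(143, 451, 517) = 275561.

106963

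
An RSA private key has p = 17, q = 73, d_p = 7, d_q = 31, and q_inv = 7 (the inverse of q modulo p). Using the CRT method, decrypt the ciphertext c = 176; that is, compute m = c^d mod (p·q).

m₁ = c^(d_p) mod p: c ≡ 6 (mod 17), and 6^7 mod 17 = 14.
m₂ = c^(d_q) mod q: c ≡ 30 (mod 73), and 30^31 mod 73 = 7.
h = q_inv·(m₁ − m₂) mod p = 7·(14 − 7) mod 17 = 15.
m = m₂ + h·q = 7 + 15·73 = 1102.

1102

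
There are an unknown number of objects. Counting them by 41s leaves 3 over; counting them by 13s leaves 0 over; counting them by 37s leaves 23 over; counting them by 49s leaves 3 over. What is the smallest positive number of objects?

From N ≡ 3 (mod 41) write N = 3 + 41t. Substituting into N ≡ 0 (mod 13) gives 41t ≡ 10 (mod 13), and since 2⁻¹ ≡ 7 (mod 13), t ≡ 5. Hence N ≡ 3 + 41·5 = 208 (mod 533).
From N ≡ 208 (mod 533) write N = 208 + 533t. Substituting into N ≡ 23 (mod 37) gives 533t ≡ 0 (mod 37), and since 15⁻¹ ≡ 5 (mod 37), t ≡ 0. Hence N ≡ 208 + 533·0 = 208 (mod 19721).
From N ≡ 208 (mod 19721) write N = 208 + 19721t. Substituting into N ≡ 3 (mod 49) gives 19721t ≡ 40 (mod 49), and since 23⁻¹ ≡ 32 (mod 49), t ≡ 6. Hence N ≡ 208 + 19721·6 = 118534 (mod 966329).

118534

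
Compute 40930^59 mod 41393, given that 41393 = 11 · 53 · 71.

6786

Mod 11: 40930 ≡ 10; by Fermat, exponent reduces to 59 mod 10 = 9; 10^9 ≡ 10 (mod 11).
Mod 53: 40930 ≡ 14; by Fermat, exponent reduces to 59 mod 52 = 7; 14^7 ≡ 2 (mod 53).
Mod 71: 40930 ≡ 34; 34^59 ≡ 41 (mod 71).
Combine by CRT: x ≡ 10 (mod 11), x ≡ 2 (mod 53), x ≡ 41 (mod 71) ⇒ x ≡ 6786 (mod 41393).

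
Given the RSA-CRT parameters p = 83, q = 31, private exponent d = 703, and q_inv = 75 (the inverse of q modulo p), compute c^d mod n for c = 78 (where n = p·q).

934

d_p = d mod (p−1) = 703 mod 82 = 47; d_q = d mod (q−1) = 13.
m₁ = c^(d_p) mod p: c ≡ 78 (mod 83), and 78^47 mod 83 = 21.
m₂ = c^(d_q) mod q: c ≡ 16 (mod 31), and 16^13 mod 31 = 4.
h = q_inv·(m₁ − m₂) mod p = 75·(21 − 4) mod 83 = 30.
m = m₂ + h·q = 4 + 30·31 = 934.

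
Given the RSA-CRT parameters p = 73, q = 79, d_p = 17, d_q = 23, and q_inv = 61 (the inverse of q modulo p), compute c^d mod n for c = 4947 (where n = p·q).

m₁ = c^(d_p) mod p: c ≡ 56 (mod 73), and 56^17 mod 73 = 7.
m₂ = c^(d_q) mod q: c ≡ 49 (mod 79), and 49^23 mod 79 = 32.
h = q_inv·(m₁ − m₂) mod p = 61·(7 − 32) mod 73 = 8.
m = m₂ + h·q = 32 + 8·79 = 664.

664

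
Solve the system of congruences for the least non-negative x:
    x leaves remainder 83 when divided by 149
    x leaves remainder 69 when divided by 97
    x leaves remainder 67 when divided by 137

1054556

From x ≡ 83 (mod 149) write x = 83 + 149t. Substituting into x ≡ 69 (mod 97) gives 149t ≡ 83 (mod 97), and since 52⁻¹ ≡ 28 (mod 97), t ≡ 93. Hence x ≡ 83 + 149·93 = 13940 (mod 14453).
From x ≡ 13940 (mod 14453) write x = 13940 + 14453t. Substituting into x ≡ 67 (mod 137) gives 14453t ≡ 101 (mod 137), and since 68⁻¹ ≡ 135 (mod 137), t ≡ 72. Hence x ≡ 13940 + 14453·72 = 1054556 (mod 1980061).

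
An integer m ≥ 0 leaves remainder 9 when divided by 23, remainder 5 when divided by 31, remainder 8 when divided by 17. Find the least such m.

8933

Combine the congruences pairwise.
From m ≡ 9 (mod 23) write m = 9 + 23t. Substituting into m ≡ 5 (mod 31) gives 23t ≡ 27 (mod 31), and since 23⁻¹ ≡ 27 (mod 31), t ≡ 16. Hence m ≡ 9 + 23·16 = 377 (mod 713).
From m ≡ 377 (mod 713) write m = 377 + 713t. Substituting into m ≡ 8 (mod 17) gives 713t ≡ 5 (mod 17), and since 16⁻¹ ≡ 16 (mod 17), t ≡ 12. Hence m ≡ 377 + 713·12 = 8933 (mod 12121).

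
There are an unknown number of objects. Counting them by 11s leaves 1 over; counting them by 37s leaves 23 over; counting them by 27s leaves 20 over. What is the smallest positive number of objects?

The moduli are pairwise coprime; M = 11·37·27 = 10989.
M/11 = 999; 999 ≡ 9 (mod 11); 9·5 ≡ 1, so inverse 5.
M/37 = 297; 297 ≡ 1 (mod 37), inverse 1.
M/27 = 407; 407 ≡ 2 (mod 27); 2·14 ≡ 1, so inverse 14.
N ≡ 1·999·5 + 23·297·1 + 20·407·14 = 125786.
125786 mod 10989 = 4907.

4907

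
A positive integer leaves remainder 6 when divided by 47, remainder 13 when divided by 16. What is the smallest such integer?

429

Combine the congruences pairwise.
From t ≡ 6 (mod 47) write t = 6 + 47s. Substituting into t ≡ 13 (mod 16) gives 47s ≡ 7 (mod 16), and since 15⁻¹ ≡ 15 (mod 16), s ≡ 9. Hence t ≡ 6 + 47·9 = 429 (mod 752).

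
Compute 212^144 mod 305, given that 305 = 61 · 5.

Mod 61: 212 ≡ 29; by Fermat, exponent reduces to 144 mod 60 = 24; 29^24 ≡ 1 (mod 61).
Mod 5: 212 ≡ 2; since 4 | 144, by Fermat 2^144 ≡ 1 (mod 5).
Combine by CRT: x ≡ 1 (mod 61), x ≡ 1 (mod 5) ⇒ x ≡ 1 (mod 305).

1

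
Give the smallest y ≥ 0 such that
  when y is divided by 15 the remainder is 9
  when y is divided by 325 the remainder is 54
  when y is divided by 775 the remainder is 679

6879

gcd(15, 325) = 5 and 5 | (54 − 9), so the pair is consistent; merging gives y ≡ 54 (mod 975), where 975 = lcm(15, 325).
gcd(975, 775) = 25 and 25 | (679 − 54), so the pair is consistent; merging gives y ≡ 6879 (mod 30225), where 30225 = lcm(975, 775).
The solution is unique modulo lcm(15, 325, 775) = 30225.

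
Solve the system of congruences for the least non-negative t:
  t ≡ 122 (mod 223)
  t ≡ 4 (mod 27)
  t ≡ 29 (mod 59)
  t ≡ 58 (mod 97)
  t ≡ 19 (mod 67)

The moduli are pairwise coprime; N = 223·27·59·97·67 = 2308698261.
N/223 = 10352907; 10352907 ≡ 132 (mod 223); 132·49 ≡ 1, so inverse 49.
N/27 = 85507343; 85507343 ≡ 17 (mod 27); 17·8 ≡ 1, so inverse 8.
N/59 = 39130479; 39130479 ≡ 27 (mod 59); 27·35 ≡ 1, so inverse 35.
N/97 = 23801013; 23801013 ≡ 26 (mod 97); 26·56 ≡ 1, so inverse 56.
N/67 = 34458183; 34458183 ≡ 16 (mod 67); 16·21 ≡ 1, so inverse 21.
t ≡ 122·10352907·49 + 4·85507343·8 + 29·39130479·35 + 58·23801013·56 + 19·34458183·21 = 195397854448.
195397854448 mod 2308698261 = 1467200524.

1467200524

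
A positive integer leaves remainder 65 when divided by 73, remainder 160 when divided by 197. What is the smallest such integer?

From x ≡ 65 (mod 73) write x = 65 + 73t. Substituting into x ≡ 160 (mod 197) gives 73t ≡ 95 (mod 197), and since 73⁻¹ ≡ 27 (mod 197), t ≡ 4. Hence x ≡ 65 + 73·4 = 357 (mod 14381).

357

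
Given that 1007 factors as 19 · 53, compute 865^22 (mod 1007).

Mod 19: 865 ≡ 10; by Fermat, exponent reduces to 22 mod 18 = 4; 10^4 ≡ 6 (mod 19).
Mod 53: 865 ≡ 17; 17^22 ≡ 15 (mod 53).
Combine by CRT: x ≡ 6 (mod 19), x ≡ 15 (mod 53) ⇒ x ≡ 386 (mod 1007).

386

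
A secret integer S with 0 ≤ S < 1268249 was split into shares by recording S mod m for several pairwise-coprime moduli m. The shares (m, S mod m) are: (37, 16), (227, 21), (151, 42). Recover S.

1209250

Combine the congruences pairwise.
From S ≡ 16 (mod 37) write S = 16 + 37t. Substituting into S ≡ 21 (mod 227) gives 37t ≡ 5 (mod 227), and since 37⁻¹ ≡ 135 (mod 227), t ≡ 221. Hence S ≡ 16 + 37·221 = 8193 (mod 8399).
From S ≡ 8193 (mod 8399) write S = 8193 + 8399t. Substituting into S ≡ 42 (mod 151) gives 8399t ≡ 3 (mod 151), and since 94⁻¹ ≡ 98 (mod 151), t ≡ 143. Hence S ≡ 8193 + 8399·143 = 1209250 (mod 1268249).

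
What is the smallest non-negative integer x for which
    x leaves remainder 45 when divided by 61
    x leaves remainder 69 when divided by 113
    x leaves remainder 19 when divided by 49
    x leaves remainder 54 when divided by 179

34054088

From x ≡ 45 (mod 61) write x = 45 + 61t. Substituting into x ≡ 69 (mod 113) gives 61t ≡ 24 (mod 113), and since 61⁻¹ ≡ 63 (mod 113), t ≡ 43. Hence x ≡ 45 + 61·43 = 2668 (mod 6893).
From x ≡ 2668 (mod 6893) write x = 2668 + 6893t. Substituting into x ≡ 19 (mod 49) gives 6893t ≡ 46 (mod 49), and since 33⁻¹ ≡ 3 (mod 49), t ≡ 40. Hence x ≡ 2668 + 6893·40 = 278388 (mod 337757).
From x ≡ 278388 (mod 337757) write x = 278388 + 337757t. Substituting into x ≡ 54 (mod 179) gives 337757t ≡ 11 (mod 179), and since 163⁻¹ ≡ 123 (mod 179), t ≡ 100. Hence x ≡ 278388 + 337757·100 = 34054088 (mod 60458503).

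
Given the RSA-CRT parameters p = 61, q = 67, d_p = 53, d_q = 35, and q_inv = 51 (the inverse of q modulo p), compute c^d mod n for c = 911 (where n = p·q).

327

m₁ = c^(d_p) mod p: c ≡ 57 (mod 61), and 57^53 mod 61 = 22.
m₂ = c^(d_q) mod q: c ≡ 40 (mod 67), and 40^35 mod 67 = 59.
h = q_inv·(m₁ − m₂) mod p = 51·(22 − 59) mod 61 = 4.
m = m₂ + h·q = 59 + 4·67 = 327.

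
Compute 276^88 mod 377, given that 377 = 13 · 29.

107

Mod 13: 276 ≡ 3; by Fermat, exponent reduces to 88 mod 12 = 4; 3^4 ≡ 3 (mod 13).
Mod 29: 276 ≡ 15; by Fermat, exponent reduces to 88 mod 28 = 4; 15^4 ≡ 20 (mod 29).
Combine by CRT: x ≡ 3 (mod 13), x ≡ 20 (mod 29) ⇒ x ≡ 107 (mod 377).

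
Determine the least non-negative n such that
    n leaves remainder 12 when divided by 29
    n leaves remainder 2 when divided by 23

Combine the congruences pairwise.
From n ≡ 12 (mod 29) write n = 12 + 29t. Substituting into n ≡ 2 (mod 23) gives 29t ≡ 13 (mod 23), and since 6⁻¹ ≡ 4 (mod 23), t ≡ 6. Hence n ≡ 12 + 29·6 = 186 (mod 667).

186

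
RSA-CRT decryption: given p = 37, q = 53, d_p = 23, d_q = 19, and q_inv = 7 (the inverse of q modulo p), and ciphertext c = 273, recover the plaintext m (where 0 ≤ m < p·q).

933

m₁ = c^(d_p) mod p: c ≡ 14 (mod 37), and 14^23 mod 37 = 8.
m₂ = c^(d_q) mod q: c ≡ 8 (mod 53), and 8^19 mod 53 = 32.
h = q_inv·(m₁ − m₂) mod p = 7·(8 − 32) mod 37 = 17.
m = m₂ + h·q = 32 + 17·53 = 933.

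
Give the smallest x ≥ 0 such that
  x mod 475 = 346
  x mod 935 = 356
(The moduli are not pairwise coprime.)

gcd(475, 935) = 5 and 5 | (356 − 346), so the pair is consistent; merging gives x ≡ 60196 (mod 88825), where 88825 = lcm(475, 935).
The solution is unique modulo lcm(475, 935) = 88825.

60196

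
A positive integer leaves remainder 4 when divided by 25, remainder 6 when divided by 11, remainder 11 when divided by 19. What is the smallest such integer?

1854

The moduli are pairwise coprime; N = 25·11·19 = 5225.
N/25 = 209; 209 ≡ 9 (mod 25); 9·14 ≡ 1, so inverse 14.
N/11 = 475; 475 ≡ 2 (mod 11); 2·6 ≡ 1, so inverse 6.
N/19 = 275; 275 ≡ 9 (mod 19); 9·17 ≡ 1, so inverse 17.
k ≡ 4·209·14 + 6·475·6 + 11·275·17 = 80229.
80229 mod 5225 = 1854.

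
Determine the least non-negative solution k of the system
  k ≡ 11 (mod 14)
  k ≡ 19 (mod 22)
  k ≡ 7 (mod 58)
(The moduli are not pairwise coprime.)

2153

gcd(14, 22) = 2 and 2 | (19 − 11), so the pair is consistent; merging gives k ≡ 151 (mod 154), where 154 = lcm(14, 22).
gcd(154, 58) = 2 and 2 | (7 − 151), so the pair is consistent; merging gives k ≡ 2153 (mod 4466), where 4466 = lcm(154, 58).
The solution is unique modulo lcm(14, 22, 58) = 4466.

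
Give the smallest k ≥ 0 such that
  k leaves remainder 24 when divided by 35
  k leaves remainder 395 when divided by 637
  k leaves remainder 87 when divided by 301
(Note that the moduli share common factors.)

11224

gcd(35, 637) = 7 and 7 | (395 − 24), so the pair is consistent; merging gives k ≡ 1669 (mod 3185), where 3185 = lcm(35, 637).
gcd(3185, 301) = 7 and 7 | (87 − 1669), so the pair is consistent; merging gives k ≡ 11224 (mod 136955), where 136955 = lcm(3185, 301).
The solution is unique modulo lcm(35, 637, 301) = 136955.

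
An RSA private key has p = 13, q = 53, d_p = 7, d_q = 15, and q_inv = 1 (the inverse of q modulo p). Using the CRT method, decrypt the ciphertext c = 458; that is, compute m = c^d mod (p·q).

406

m₁ = c^(d_p) mod p: c ≡ 3 (mod 13), and 3^7 mod 13 = 3.
m₂ = c^(d_q) mod q: c ≡ 34 (mod 53), and 34^15 mod 53 = 35.
h = q_inv·(m₁ − m₂) mod p = 1·(3 − 35) mod 13 = 7.
m = m₂ + h·q = 35 + 7·53 = 406.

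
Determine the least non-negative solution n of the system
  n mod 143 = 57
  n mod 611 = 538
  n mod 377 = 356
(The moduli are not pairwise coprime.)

51251

gcd(143, 611) = 13 and 13 | (538 − 57), so the pair is consistent; merging gives n ≡ 4204 (mod 6721), where 6721 = lcm(143, 611).
gcd(6721, 377) = 13 and 13 | (356 − 4204), so the pair is consistent; merging gives n ≡ 51251 (mod 194909), where 194909 = lcm(6721, 377).
The solution is unique modulo lcm(143, 611, 377) = 194909.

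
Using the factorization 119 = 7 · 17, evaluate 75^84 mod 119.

Mod 7: 75 ≡ 5; since 6 | 84, by Fermat 5^84 ≡ 1 (mod 7).
Mod 17: 75 ≡ 7; by Fermat, exponent reduces to 84 mod 16 = 4; 7^4 ≡ 4 (mod 17).
Combine by CRT: x ≡ 1 (mod 7), x ≡ 4 (mod 17) ⇒ x ≡ 106 (mod 119).

106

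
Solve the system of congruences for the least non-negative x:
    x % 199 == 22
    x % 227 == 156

41016

Combine the congruences pairwise.
From x ≡ 22 (mod 199) write x = 22 + 199t. Substituting into x ≡ 156 (mod 227) gives 199t ≡ 134 (mod 227), and since 199⁻¹ ≡ 154 (mod 227), t ≡ 206. Hence x ≡ 22 + 199·206 = 41016 (mod 45173).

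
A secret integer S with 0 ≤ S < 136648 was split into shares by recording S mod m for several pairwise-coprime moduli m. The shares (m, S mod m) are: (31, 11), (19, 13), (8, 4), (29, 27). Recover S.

31724

From S ≡ 11 (mod 31) write S = 11 + 31t. Substituting into S ≡ 13 (mod 19) gives 31t ≡ 2 (mod 19), and since 12⁻¹ ≡ 8 (mod 19), t ≡ 16. Hence S ≡ 11 + 31·16 = 507 (mod 589).
From S ≡ 507 (mod 589) write S = 507 + 589t. Substituting into S ≡ 4 (mod 8) gives 589t ≡ 1 (mod 8), and since 5⁻¹ ≡ 5 (mod 8), t ≡ 5. Hence S ≡ 507 + 589·5 = 3452 (mod 4712).
From S ≡ 3452 (mod 4712) write S = 3452 + 4712t. Substituting into S ≡ 27 (mod 29) gives 4712t ≡ 26 (mod 29), and since 14⁻¹ ≡ 27 (mod 29), t ≡ 6. Hence S ≡ 3452 + 4712·6 = 31724 (mod 136648).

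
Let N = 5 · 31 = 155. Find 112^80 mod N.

36

Mod 5: 112 ≡ 2; since 4 | 80, by Fermat 2^80 ≡ 1 (mod 5).
Mod 31: 112 ≡ 19; by Fermat, exponent reduces to 80 mod 30 = 20; 19^20 ≡ 5 (mod 31).
Combine by CRT: x ≡ 1 (mod 5), x ≡ 5 (mod 31) ⇒ x ≡ 36 (mod 155).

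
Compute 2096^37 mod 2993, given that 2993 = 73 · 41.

Mod 73: 2096 ≡ 52; 52^37 ≡ 21 (mod 73).
Mod 41: 2096 ≡ 5; 5^37 ≡ 21 (mod 41).
Combine by CRT: x ≡ 21 (mod 73), x ≡ 21 (mod 41) ⇒ x ≡ 21 (mod 2993).

21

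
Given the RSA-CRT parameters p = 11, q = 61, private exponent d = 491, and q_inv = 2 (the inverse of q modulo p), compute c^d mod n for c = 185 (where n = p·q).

d_p = d mod (p−1) = 491 mod 10 = 1; d_q = d mod (q−1) = 11.
m₁ = c^(d_p) mod p: c ≡ 9 (mod 11), and 9^1 mod 11 = 9.
m₂ = c^(d_q) mod q: c ≡ 2 (mod 61), and 2^11 mod 61 = 35.
h = q_inv·(m₁ − m₂) mod p = 2·(9 − 35) mod 11 = 3.
m = m₂ + h·q = 35 + 3·61 = 218.

218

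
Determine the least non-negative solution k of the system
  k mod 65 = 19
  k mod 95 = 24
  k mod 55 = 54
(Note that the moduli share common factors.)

11329

gcd(65, 95) = 5 and 5 | (24 − 19), so the pair is consistent; merging gives k ≡ 214 (mod 1235), where 1235 = lcm(65, 95).
gcd(1235, 55) = 5 and 5 | (54 − 214), so the pair is consistent; merging gives k ≡ 11329 (mod 13585), where 13585 = lcm(1235, 55).
The solution is unique modulo lcm(65, 95, 55) = 13585.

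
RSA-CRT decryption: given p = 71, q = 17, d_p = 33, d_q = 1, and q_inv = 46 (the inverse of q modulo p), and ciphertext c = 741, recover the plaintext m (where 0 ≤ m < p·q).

m₁ = c^(d_p) mod p: c ≡ 31 (mod 71), and 31^33 mod 71 = 28.
m₂ = c^(d_q) mod q: c ≡ 10 (mod 17), and 10^1 mod 17 = 10.
h = q_inv·(m₁ − m₂) mod p = 46·(28 − 10) mod 71 = 47.
m = m₂ + h·q = 10 + 47·17 = 809.

809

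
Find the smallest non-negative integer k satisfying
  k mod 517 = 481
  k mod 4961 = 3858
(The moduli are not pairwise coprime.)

gcd(517, 4961) = 11 and 11 | (3858 − 481), so the pair is consistent; merging gives k ≡ 157649 (mod 233167), where 233167 = lcm(517, 4961).
The solution is unique modulo lcm(517, 4961) = 233167.

157649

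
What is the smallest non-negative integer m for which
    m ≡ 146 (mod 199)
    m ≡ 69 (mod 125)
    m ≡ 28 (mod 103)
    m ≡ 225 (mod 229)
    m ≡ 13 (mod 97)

The moduli are pairwise coprime; N = 199·125·103·229·97 = 56912482625.
N/199 = 285992375; 285992375 ≡ 122 (mod 199); 122·31 ≡ 1, so inverse 31.
N/125 = 455299861; 455299861 ≡ 111 (mod 125); 111·116 ≡ 1, so inverse 116.
N/103 = 552548375; 552548375 ≡ 34 (mod 103); 34·100 ≡ 1, so inverse 100.
N/229 = 248526125; 248526125 ≡ 211 (mod 229); 211·89 ≡ 1, so inverse 89.
N/97 = 586726625; 586726625 ≡ 9 (mod 97); 9·54 ≡ 1, so inverse 54.
m ≡ 146·285992375·31 + 69·455299861·116 + 28·552548375·100 + 225·248526125·89 + 13·586726625·54 = 11874374770569.
11874374770569 mod 56912482625 = 36578384569.

36578384569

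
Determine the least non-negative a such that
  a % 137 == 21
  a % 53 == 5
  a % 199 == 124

147981

From a ≡ 21 (mod 137) write a = 21 + 137t. Substituting into a ≡ 5 (mod 53) gives 137t ≡ 37 (mod 53), and since 31⁻¹ ≡ 12 (mod 53), t ≡ 20. Hence a ≡ 21 + 137·20 = 2761 (mod 7261).
From a ≡ 2761 (mod 7261) write a = 2761 + 7261t. Substituting into a ≡ 124 (mod 199) gives 7261t ≡ 149 (mod 199), and since 97⁻¹ ≡ 119 (mod 199), t ≡ 20. Hence a ≡ 2761 + 7261·20 = 147981 (mod 1444939).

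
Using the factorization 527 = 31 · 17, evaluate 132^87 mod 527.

Mod 31: 132 ≡ 8; by Fermat, exponent reduces to 87 mod 30 = 27; 8^27 ≡ 2 (mod 31).
Mod 17: 132 ≡ 13; by Fermat, exponent reduces to 87 mod 16 = 7; 13^7 ≡ 4 (mod 17).
Combine by CRT: x ≡ 2 (mod 31), x ≡ 4 (mod 17) ⇒ x ≡ 157 (mod 527).

157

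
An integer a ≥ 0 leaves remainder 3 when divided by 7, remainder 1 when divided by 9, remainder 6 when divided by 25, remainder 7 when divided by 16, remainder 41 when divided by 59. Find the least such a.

The moduli are pairwise coprime; N = 7·9·25·16·59 = 1486800.
N/7 = 212400; 212400 ≡ 6 (mod 7); 6·6 ≡ 1, so inverse 6.
N/9 = 165200; 165200 ≡ 5 (mod 9); 5·2 ≡ 1, so inverse 2.
N/25 = 59472; 59472 ≡ 22 (mod 25); 22·8 ≡ 1, so inverse 8.
N/16 = 92925; 92925 ≡ 13 (mod 16); 13·5 ≡ 1, so inverse 5.
N/59 = 25200; 25200 ≡ 7 (mod 59); 7·17 ≡ 1, so inverse 17.
a ≡ 3·212400·6 + 1·165200·2 + 6·59472·8 + 7·92925·5 + 41·25200·17 = 27825031.
27825031 mod 1486800 = 1062631.

1062631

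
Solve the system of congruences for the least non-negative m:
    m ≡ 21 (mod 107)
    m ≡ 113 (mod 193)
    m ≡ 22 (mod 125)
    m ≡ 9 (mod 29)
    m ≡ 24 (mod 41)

The moduli are pairwise coprime; N = 107·193·125·29·41 = 3069254875.
N/107 = 28684625; 28684625 ≡ 65 (mod 107); 65·28 ≡ 1, so inverse 28.
N/193 = 15902875; 15902875 ≡ 61 (mod 193); 61·19 ≡ 1, so inverse 19.
N/125 = 24554039; 24554039 ≡ 39 (mod 125); 39·109 ≡ 1, so inverse 109.
N/29 = 105836375; 105836375 ≡ 5 (mod 29); 5·6 ≡ 1, so inverse 6.
N/41 = 74859875; 74859875 ≡ 25 (mod 41); 25·23 ≡ 1, so inverse 23.
m ≡ 21·28684625·28 + 113·15902875·19 + 22·24554039·109 + 9·105836375·6 + 24·74859875·23 = 156928432897.
156928432897 mod 3069254875 = 396434272.

396434272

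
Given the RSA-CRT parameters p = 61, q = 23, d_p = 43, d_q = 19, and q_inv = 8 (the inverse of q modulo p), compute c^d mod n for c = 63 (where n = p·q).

1385

m₁ = c^(d_p) mod p: c ≡ 2 (mod 61), and 2^43 mod 61 = 43.
m₂ = c^(d_q) mod q: c ≡ 17 (mod 23), and 17^19 mod 23 = 5.
h = q_inv·(m₁ − m₂) mod p = 8·(43 − 5) mod 61 = 60.
m = m₂ + h·q = 5 + 60·23 = 1385.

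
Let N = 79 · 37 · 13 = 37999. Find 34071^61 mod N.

Mod 79: 34071 ≡ 22; 22^61 ≡ 64 (mod 79).
Mod 37: 34071 ≡ 31; by Fermat, exponent reduces to 61 mod 36 = 25; 31^25 ≡ 31 (mod 37).
Mod 13: 34071 ≡ 11; by Fermat, exponent reduces to 61 mod 12 = 1; 11^1 ≡ 11 (mod 13).
Combine by CRT: x ≡ 64 (mod 79), x ≡ 31 (mod 37), x ≡ 11 (mod 13) ⇒ x ≡ 36957 (mod 37999).

36957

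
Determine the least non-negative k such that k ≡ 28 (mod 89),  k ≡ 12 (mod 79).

2698

From k ≡ 28 (mod 89) write k = 28 + 89t. Substituting into k ≡ 12 (mod 79) gives 89t ≡ 63 (mod 79), and since 10⁻¹ ≡ 8 (mod 79), t ≡ 30. Hence k ≡ 28 + 89·30 = 2698 (mod 7031).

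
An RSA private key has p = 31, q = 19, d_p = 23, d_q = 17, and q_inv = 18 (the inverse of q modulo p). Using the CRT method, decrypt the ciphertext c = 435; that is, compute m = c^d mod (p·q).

218

m₁ = c^(d_p) mod p: c ≡ 1 (mod 31), and 1^23 mod 31 = 1.
m₂ = c^(d_q) mod q: c ≡ 17 (mod 19), and 17^17 mod 19 = 9.
h = q_inv·(m₁ − m₂) mod p = 18·(1 − 9) mod 31 = 11.
m = m₂ + h·q = 9 + 11·19 = 218.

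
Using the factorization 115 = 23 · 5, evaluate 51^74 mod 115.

16

Mod 23: 51 ≡ 5; by Fermat, exponent reduces to 74 mod 22 = 8; 5^8 ≡ 16 (mod 23).
Mod 5: 51 ≡ 1; by Fermat, exponent reduces to 74 mod 4 = 2; 1^2 ≡ 1 (mod 5).
Combine by CRT: x ≡ 16 (mod 23), x ≡ 1 (mod 5) ⇒ x ≡ 16 (mod 115).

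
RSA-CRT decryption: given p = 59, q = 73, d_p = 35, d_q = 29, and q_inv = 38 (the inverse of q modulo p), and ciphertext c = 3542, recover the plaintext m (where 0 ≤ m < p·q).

m₁ = c^(d_p) mod p: c ≡ 2 (mod 59), and 2^35 mod 59 = 54.
m₂ = c^(d_q) mod q: c ≡ 38 (mod 73), and 38^29 mod 73 = 6.
h = q_inv·(m₁ − m₂) mod p = 38·(54 − 6) mod 59 = 54.
m = m₂ + h·q = 6 + 54·73 = 3948.

3948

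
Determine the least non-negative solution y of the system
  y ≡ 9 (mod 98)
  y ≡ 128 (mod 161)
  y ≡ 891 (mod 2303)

Combine the congruences pairwise.
gcd(98, 161) = 7 and 7 | (128 − 9), so the pair is consistent; merging gives y ≡ 1577 (mod 2254), where 2254 = lcm(98, 161).
gcd(2254, 2303) = 49 and 49 | (891 − 1577), so the pair is consistent; merging gives y ≡ 33133 (mod 105938), where 105938 = lcm(2254, 2303).
The solution is unique modulo lcm(98, 161, 2303) = 105938.

33133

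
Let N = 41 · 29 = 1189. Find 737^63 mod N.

655

Mod 41: 737 ≡ 40; by Fermat, exponent reduces to 63 mod 40 = 23; 40^23 ≡ 40 (mod 41).
Mod 29: 737 ≡ 12; by Fermat, exponent reduces to 63 mod 28 = 7; 12^7 ≡ 17 (mod 29).
Combine by CRT: x ≡ 40 (mod 41), x ≡ 17 (mod 29) ⇒ x ≡ 655 (mod 1189).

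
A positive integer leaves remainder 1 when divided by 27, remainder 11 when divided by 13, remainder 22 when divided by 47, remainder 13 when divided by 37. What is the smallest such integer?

25543

From a ≡ 1 (mod 27) write a = 1 + 27t. Substituting into a ≡ 11 (mod 13) gives 27t ≡ 10 (mod 13), and since 1⁻¹ ≡ 1 (mod 13), t ≡ 10. Hence a ≡ 1 + 27·10 = 271 (mod 351).
From a ≡ 271 (mod 351) write a = 271 + 351t. Substituting into a ≡ 22 (mod 47) gives 351t ≡ 33 (mod 47), and since 22⁻¹ ≡ 15 (mod 47), t ≡ 25. Hence a ≡ 271 + 351·25 = 9046 (mod 16497).
From a ≡ 9046 (mod 16497) write a = 9046 + 16497t. Substituting into a ≡ 13 (mod 37) gives 16497t ≡ 32 (mod 37), and since 32⁻¹ ≡ 22 (mod 37), t ≡ 1. Hence a ≡ 9046 + 16497·1 = 25543 (mod 610389).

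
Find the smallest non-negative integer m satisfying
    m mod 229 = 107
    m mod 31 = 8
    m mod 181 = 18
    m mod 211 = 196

The moduli are pairwise coprime; N = 229·31·181·211 = 271117909.
N/229 = 1183921; 1183921 ≡ 220 (mod 229); 220·178 ≡ 1, so inverse 178.
N/31 = 8745739; 8745739 ≡ 19 (mod 31); 19·18 ≡ 1, so inverse 18.
N/181 = 1497889; 1497889 ≡ 114 (mod 181); 114·27 ≡ 1, so inverse 27.
N/211 = 1284919; 1284919 ≡ 140 (mod 211); 140·104 ≡ 1, so inverse 104.
m ≡ 107·1183921·178 + 8·8745739·18 + 18·1497889·27 + 196·1284919·104 = 50728108732.
50728108732 mod 271117909 = 29059749.

29059749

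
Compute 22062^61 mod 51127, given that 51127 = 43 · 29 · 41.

Mod 43: 22062 ≡ 3; by Fermat, exponent reduces to 61 mod 42 = 19; 3^19 ≡ 19 (mod 43).
Mod 29: 22062 ≡ 22; by Fermat, exponent reduces to 61 mod 28 = 5; 22^5 ≡ 13 (mod 29).
Mod 41: 22062 ≡ 4; by Fermat, exponent reduces to 61 mod 40 = 21; 4^21 ≡ 4 (mod 41).
Combine by CRT: x ≡ 19 (mod 43), x ≡ 13 (mod 29), x ≡ 4 (mod 41) ⇒ x ≡ 21734 (mod 51127).

21734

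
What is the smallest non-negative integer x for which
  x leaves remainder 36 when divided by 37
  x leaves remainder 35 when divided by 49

1701

From x ≡ 36 (mod 37) write x = 36 + 37t. Substituting into x ≡ 35 (mod 49) gives 37t ≡ 48 (mod 49), and since 37⁻¹ ≡ 4 (mod 49), t ≡ 45. Hence x ≡ 36 + 37·45 = 1701 (mod 1813).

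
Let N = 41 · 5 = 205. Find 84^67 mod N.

Mod 41: 84 ≡ 2; by Fermat, exponent reduces to 67 mod 40 = 27; 2^27 ≡ 5 (mod 41).
Mod 5: 84 ≡ 4; by Fermat, exponent reduces to 67 mod 4 = 3; 4^3 ≡ 4 (mod 5).
Combine by CRT: x ≡ 5 (mod 41), x ≡ 4 (mod 5) ⇒ x ≡ 169 (mod 205).

169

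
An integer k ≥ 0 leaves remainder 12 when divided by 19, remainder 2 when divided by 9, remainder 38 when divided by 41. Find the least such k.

4097

The moduli are pairwise coprime; N = 19·9·41 = 7011.
N/19 = 369; 369 ≡ 8 (mod 19); 8·12 ≡ 1, so inverse 12.
N/9 = 779; 779 ≡ 5 (mod 9); 5·2 ≡ 1, so inverse 2.
N/41 = 171; 171 ≡ 7 (mod 41); 7·6 ≡ 1, so inverse 6.
k ≡ 12·369·12 + 2·779·2 + 38·171·6 = 95240.
95240 mod 7011 = 4097.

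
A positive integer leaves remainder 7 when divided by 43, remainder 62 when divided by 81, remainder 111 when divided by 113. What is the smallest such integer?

265661

Combine the congruences pairwise.
From a ≡ 7 (mod 43) write a = 7 + 43t. Substituting into a ≡ 62 (mod 81) gives 43t ≡ 55 (mod 81), and since 43⁻¹ ≡ 49 (mod 81), t ≡ 22. Hence a ≡ 7 + 43·22 = 953 (mod 3483).
From a ≡ 953 (mod 3483) write a = 953 + 3483t. Substituting into a ≡ 111 (mod 113) gives 3483t ≡ 62 (mod 113), and since 93⁻¹ ≡ 96 (mod 113), t ≡ 76. Hence a ≡ 953 + 3483·76 = 265661 (mod 393579).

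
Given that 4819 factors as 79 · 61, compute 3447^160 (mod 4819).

3707

Mod 79: 3447 ≡ 50; by Fermat, exponent reduces to 160 mod 78 = 4; 50^4 ≡ 73 (mod 79).
Mod 61: 3447 ≡ 31; by Fermat, exponent reduces to 160 mod 60 = 40; 31^40 ≡ 47 (mod 61).
Combine by CRT: x ≡ 73 (mod 79), x ≡ 47 (mod 61) ⇒ x ≡ 3707 (mod 4819).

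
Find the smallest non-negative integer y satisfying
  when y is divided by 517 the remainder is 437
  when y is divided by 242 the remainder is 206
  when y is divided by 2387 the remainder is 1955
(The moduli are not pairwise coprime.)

gcd(517, 242) = 11 and 11 | (206 − 437), so the pair is consistent; merging gives y ≡ 8192 (mod 11374), where 11374 = lcm(517, 242).
gcd(11374, 2387) = 11 and 11 | (1955 − 8192), so the pair is consistent; merging gives y ≡ 1441316 (mod 2468158), where 2468158 = lcm(11374, 2387).
The solution is unique modulo lcm(517, 242, 2387) = 2468158.

1441316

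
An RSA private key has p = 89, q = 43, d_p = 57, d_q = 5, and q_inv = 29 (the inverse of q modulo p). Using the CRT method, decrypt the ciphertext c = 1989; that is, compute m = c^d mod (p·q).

m₁ = c^(d_p) mod p: c ≡ 31 (mod 89), and 31^57 mod 89 = 51.
m₂ = c^(d_q) mod q: c ≡ 11 (mod 43), and 11^5 mod 43 = 16.
h = q_inv·(m₁ − m₂) mod p = 29·(51 − 16) mod 89 = 36.
m = m₂ + h·q = 16 + 36·43 = 1564.

1564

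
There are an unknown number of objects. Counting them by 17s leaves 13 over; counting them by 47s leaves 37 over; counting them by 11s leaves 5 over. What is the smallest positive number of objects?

Combine the congruences pairwise.
From N ≡ 13 (mod 17) write N = 13 + 17t. Substituting into N ≡ 37 (mod 47) gives 17t ≡ 24 (mod 47), and since 17⁻¹ ≡ 36 (mod 47), t ≡ 18. Hence N ≡ 13 + 17·18 = 319 (mod 799).
From N ≡ 319 (mod 799) write N = 319 + 799t. Substituting into N ≡ 5 (mod 11) gives 799t ≡ 5 (mod 11), and since 7⁻¹ ≡ 8 (mod 11), t ≡ 7. Hence N ≡ 319 + 799·7 = 5912 (mod 8789).

5912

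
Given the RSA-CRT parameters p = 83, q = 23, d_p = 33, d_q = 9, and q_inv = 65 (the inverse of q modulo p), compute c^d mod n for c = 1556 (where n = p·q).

m₁ = c^(d_p) mod p: c ≡ 62 (mod 83), and 62^33 mod 83 = 34.
m₂ = c^(d_q) mod q: c ≡ 15 (mod 23), and 15^9 mod 23 = 14.
h = q_inv·(m₁ − m₂) mod p = 65·(34 − 14) mod 83 = 55.
m = m₂ + h·q = 14 + 55·23 = 1279.

1279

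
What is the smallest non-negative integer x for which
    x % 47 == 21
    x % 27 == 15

Combine the congruences pairwise.
From x ≡ 21 (mod 47) write x = 21 + 47t. Substituting into x ≡ 15 (mod 27) gives 47t ≡ 21 (mod 27), and since 20⁻¹ ≡ 23 (mod 27), t ≡ 24. Hence x ≡ 21 + 47·24 = 1149 (mod 1269).

1149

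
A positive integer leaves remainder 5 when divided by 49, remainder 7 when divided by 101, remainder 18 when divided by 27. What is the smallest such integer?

131913

Combine the congruences pairwise.
From a ≡ 5 (mod 49) write a = 5 + 49t. Substituting into a ≡ 7 (mod 101) gives 49t ≡ 2 (mod 101), and since 49⁻¹ ≡ 33 (mod 101), t ≡ 66. Hence a ≡ 5 + 49·66 = 3239 (mod 4949).
From a ≡ 3239 (mod 4949) write a = 3239 + 4949t. Substituting into a ≡ 18 (mod 27) gives 4949t ≡ 19 (mod 27), and since 8⁻¹ ≡ 17 (mod 27), t ≡ 26. Hence a ≡ 3239 + 4949·26 = 131913 (mod 133623).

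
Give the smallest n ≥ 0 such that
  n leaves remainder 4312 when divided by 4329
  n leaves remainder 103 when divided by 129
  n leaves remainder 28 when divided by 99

627688

gcd(4329, 129) = 3 and 3 | (103 − 4312), so the pair is consistent; merging gives n ≡ 69247 (mod 186147), where 186147 = lcm(4329, 129).
gcd(186147, 99) = 9 and 9 | (28 − 69247), so the pair is consistent; merging gives n ≡ 627688 (mod 2047617), where 2047617 = lcm(186147, 99).
The solution is unique modulo lcm(4329, 129, 99) = 2047617.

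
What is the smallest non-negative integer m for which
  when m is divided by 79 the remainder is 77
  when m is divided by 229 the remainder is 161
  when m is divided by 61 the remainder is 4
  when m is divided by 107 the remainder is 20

71796699

Combine the congruences pairwise.
From m ≡ 77 (mod 79) write m = 77 + 79t. Substituting into m ≡ 161 (mod 229) gives 79t ≡ 84 (mod 229), and since 79⁻¹ ≡ 29 (mod 229), t ≡ 146. Hence m ≡ 77 + 79·146 = 11611 (mod 18091).
From m ≡ 11611 (mod 18091) write m = 11611 + 18091t. Substituting into m ≡ 4 (mod 61) gives 18091t ≡ 44 (mod 61), and since 35⁻¹ ≡ 7 (mod 61), t ≡ 3. Hence m ≡ 11611 + 18091·3 = 65884 (mod 1103551).
From m ≡ 65884 (mod 1103551) write m = 65884 + 1103551t. Substituting into m ≡ 20 (mod 107) gives 1103551t ≡ 48 (mod 107), and since 60⁻¹ ≡ 66 (mod 107), t ≡ 65. Hence m ≡ 65884 + 1103551·65 = 71796699 (mod 118079957).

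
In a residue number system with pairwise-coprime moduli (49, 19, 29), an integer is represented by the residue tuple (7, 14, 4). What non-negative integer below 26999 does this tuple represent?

3339

The moduli are pairwise coprime; N = 49·19·29 = 26999.
N/49 = 551; 551 ≡ 12 (mod 49); 12·45 ≡ 1, so inverse 45.
N/19 = 1421; 1421 ≡ 15 (mod 19); 15·14 ≡ 1, so inverse 14.
N/29 = 931; 931 ≡ 3 (mod 29); 3·10 ≡ 1, so inverse 10.
x ≡ 7·551·45 + 14·1421·14 + 4·931·10 = 489321.
489321 mod 26999 = 3339.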